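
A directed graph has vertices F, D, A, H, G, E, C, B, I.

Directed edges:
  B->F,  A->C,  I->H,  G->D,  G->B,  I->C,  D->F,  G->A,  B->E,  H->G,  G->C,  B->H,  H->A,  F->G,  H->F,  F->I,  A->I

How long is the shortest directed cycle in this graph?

For each vertex v, BFS finds the shortest path from v back to v.
The shortest such closed walk is B → H → G → B, length 3.

3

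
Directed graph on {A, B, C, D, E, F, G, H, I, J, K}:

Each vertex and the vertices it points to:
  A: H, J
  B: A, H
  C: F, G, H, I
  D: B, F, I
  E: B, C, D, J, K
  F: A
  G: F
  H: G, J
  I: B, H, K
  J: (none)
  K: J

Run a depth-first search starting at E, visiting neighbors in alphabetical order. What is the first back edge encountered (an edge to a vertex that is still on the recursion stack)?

F->A

DFS from E (visiting neighbors in alphabetical order); mark gray on enter, black on exit:
E gray
  B gray
    A gray
      H gray
        G gray
          F gray
            F→A: A is gray → back edge
First back edge: F → A.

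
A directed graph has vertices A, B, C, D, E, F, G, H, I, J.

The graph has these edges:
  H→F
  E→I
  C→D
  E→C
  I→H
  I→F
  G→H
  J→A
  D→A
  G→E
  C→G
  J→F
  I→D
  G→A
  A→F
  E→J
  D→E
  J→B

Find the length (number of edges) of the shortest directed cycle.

3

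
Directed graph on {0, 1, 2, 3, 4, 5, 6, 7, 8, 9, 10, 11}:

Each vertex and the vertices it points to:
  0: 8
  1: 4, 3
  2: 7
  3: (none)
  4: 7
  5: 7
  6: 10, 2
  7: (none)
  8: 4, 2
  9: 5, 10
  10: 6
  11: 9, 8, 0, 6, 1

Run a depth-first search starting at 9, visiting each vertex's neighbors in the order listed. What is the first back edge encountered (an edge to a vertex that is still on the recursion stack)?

6→10

DFS from 9 (visiting each vertex's neighbors in the order listed); mark gray on enter, black on exit:
9 gray
  5 gray
    7 gray
    7 black
  5 black
  10 gray
    6 gray
      6→10: 10 is gray → back edge
First back edge: 6 → 10.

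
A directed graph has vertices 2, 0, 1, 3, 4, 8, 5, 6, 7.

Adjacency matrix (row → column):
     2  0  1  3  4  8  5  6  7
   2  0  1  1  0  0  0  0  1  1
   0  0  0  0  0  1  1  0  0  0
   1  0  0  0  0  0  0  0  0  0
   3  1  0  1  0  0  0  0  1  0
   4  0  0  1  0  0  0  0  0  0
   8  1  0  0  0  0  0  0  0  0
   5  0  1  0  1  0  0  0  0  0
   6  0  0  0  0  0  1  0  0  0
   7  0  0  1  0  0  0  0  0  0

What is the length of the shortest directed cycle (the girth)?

3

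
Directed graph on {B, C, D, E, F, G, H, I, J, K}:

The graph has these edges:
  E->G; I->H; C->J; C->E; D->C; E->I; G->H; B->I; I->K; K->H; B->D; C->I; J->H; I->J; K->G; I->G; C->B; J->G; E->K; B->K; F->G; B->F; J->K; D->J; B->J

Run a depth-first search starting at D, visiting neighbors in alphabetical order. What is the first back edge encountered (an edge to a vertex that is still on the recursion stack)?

DFS from D (visiting neighbors in alphabetical order); mark gray on enter, black on exit:
D gray
  C gray
    B gray
      B→D: D is gray → back edge
First back edge: B → D.

B->D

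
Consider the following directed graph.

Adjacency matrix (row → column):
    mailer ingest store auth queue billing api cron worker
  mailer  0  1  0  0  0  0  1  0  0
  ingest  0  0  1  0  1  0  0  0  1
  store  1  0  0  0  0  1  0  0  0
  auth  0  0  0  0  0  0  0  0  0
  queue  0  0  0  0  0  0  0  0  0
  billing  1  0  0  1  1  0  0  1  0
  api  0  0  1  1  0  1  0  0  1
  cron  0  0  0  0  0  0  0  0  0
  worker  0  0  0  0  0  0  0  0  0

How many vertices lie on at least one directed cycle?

A vertex is on a directed cycle iff it belongs to a strongly connected component of size ≥ 2 (or has a self-loop).
The vertices on cycles are {api, store, ingest, mailer, billing} — 5 in total.

5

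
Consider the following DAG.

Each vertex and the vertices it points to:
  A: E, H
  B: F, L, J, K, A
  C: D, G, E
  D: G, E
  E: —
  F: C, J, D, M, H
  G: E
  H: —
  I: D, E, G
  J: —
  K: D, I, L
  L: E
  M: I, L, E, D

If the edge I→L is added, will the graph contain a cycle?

Adding I→L creates a cycle iff L can already reach I.
Explore from L: no path reaches I. The graph stays acyclic.

No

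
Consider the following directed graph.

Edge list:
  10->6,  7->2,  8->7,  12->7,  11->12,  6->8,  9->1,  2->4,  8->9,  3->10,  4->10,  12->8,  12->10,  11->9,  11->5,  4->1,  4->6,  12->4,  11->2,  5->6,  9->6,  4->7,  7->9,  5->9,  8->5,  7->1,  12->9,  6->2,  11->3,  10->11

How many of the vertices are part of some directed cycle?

11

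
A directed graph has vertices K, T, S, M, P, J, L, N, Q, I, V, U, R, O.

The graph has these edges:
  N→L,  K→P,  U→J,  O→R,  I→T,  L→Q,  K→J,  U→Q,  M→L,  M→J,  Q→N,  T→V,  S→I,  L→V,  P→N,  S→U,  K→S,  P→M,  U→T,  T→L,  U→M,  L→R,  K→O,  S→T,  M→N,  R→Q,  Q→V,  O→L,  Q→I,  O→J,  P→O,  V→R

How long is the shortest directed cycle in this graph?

3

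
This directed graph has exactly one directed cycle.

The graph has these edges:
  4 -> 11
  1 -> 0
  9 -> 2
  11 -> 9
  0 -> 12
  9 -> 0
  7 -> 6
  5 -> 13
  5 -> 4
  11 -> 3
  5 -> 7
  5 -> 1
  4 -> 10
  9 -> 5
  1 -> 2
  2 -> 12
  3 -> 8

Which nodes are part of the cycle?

4, 5, 9, 11

DFS with gray/black marking from 4:
4 gray
  10 gray
  10 black
  11 gray
    9 gray
      5 gray
        5→4: 4 is gray → back edge
Back edge closes the cycle 4 → 11 → 9 → 5 → 4; its vertices are {4, 5, 9, 11}.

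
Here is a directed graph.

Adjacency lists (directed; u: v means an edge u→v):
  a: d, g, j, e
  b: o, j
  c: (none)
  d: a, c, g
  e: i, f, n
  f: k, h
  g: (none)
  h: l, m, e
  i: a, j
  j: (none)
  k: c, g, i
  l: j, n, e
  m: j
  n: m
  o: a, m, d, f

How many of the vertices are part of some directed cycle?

A vertex is on a directed cycle iff it belongs to a strongly connected component of size ≥ 2 (or has a self-loop).
The vertices on cycles are {a, d, e, f, h, i, k, l} — 8 in total.

8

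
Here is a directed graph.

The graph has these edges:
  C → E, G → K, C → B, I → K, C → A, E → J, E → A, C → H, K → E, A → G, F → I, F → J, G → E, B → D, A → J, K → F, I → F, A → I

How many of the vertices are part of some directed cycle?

6

A vertex is on a directed cycle iff it belongs to a strongly connected component of size ≥ 2 (or has a self-loop).
The vertices on cycles are {A, E, F, G, I, K} — 6 in total.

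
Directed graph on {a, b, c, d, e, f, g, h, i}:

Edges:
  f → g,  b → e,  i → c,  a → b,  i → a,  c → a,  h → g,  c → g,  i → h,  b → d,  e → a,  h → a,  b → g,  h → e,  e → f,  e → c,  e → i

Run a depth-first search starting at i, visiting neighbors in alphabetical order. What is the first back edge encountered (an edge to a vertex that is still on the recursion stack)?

e→a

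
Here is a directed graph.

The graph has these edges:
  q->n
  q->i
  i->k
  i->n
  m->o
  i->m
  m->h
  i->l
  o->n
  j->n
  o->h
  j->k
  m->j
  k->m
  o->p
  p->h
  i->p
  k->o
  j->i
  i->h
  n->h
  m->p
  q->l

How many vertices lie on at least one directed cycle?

4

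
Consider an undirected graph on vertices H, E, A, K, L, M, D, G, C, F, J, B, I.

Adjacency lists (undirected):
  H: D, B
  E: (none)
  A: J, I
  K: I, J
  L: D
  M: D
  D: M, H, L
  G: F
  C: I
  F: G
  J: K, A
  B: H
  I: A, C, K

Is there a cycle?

Yes

DFS, tracking each vertex's parent; an edge to a visited non-parent vertex closes a cycle.
Start from H:
visit H (parent –)
  visit D (parent H)
    visit M (parent D)
      M–D: parent, skip
    D–H: parent, skip
    visit L (parent D)
      L–D: parent, skip
  visit B (parent H)
    B–H: parent, skip
visit E (parent –)
visit A (parent –)
  visit J (parent A)
    visit K (parent J)
      visit I (parent K)
        I–A: A visited and ≠ parent → cycle
Cycle: A – J – K – I – A.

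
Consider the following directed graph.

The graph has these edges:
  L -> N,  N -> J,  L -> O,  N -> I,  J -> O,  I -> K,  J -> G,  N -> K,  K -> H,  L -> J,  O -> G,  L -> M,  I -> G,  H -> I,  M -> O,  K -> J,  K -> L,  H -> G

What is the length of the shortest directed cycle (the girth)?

For each vertex v, BFS finds the shortest path from v back to v.
The shortest such closed walk is N → K → L → N, length 3.

3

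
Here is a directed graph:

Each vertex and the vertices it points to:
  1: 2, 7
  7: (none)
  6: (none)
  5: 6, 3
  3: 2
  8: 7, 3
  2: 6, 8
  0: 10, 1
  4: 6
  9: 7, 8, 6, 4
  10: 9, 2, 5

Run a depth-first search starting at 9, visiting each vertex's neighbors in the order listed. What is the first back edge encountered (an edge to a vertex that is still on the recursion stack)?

DFS from 9 (visiting each vertex's neighbors in the order listed); mark gray on enter, black on exit:
9 gray
  7 gray
  7 black
  8 gray
    8→7: 7 black — skip
    3 gray
      2 gray
        6 gray
        6 black
        2→8: 8 is gray → back edge
First back edge: 2 → 8.

2→8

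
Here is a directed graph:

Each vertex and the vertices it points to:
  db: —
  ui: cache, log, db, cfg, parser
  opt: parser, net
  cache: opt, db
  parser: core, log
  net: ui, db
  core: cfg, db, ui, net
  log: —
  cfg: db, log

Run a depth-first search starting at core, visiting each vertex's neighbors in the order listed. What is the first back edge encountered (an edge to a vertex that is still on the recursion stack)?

parser→core

DFS from core (visiting each vertex's neighbors in the order listed); mark gray on enter, black on exit:
core gray
  cfg gray
    db gray
    db black
    log gray
    log black
  cfg black
  core→db: db black — skip
  ui gray
    cache gray
      opt gray
        parser gray
          parser→core: core is gray → back edge
First back edge: parser → core.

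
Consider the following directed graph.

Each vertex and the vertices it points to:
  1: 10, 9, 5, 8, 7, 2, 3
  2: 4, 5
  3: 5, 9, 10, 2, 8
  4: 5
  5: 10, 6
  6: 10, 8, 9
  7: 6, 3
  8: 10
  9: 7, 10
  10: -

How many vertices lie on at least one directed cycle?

7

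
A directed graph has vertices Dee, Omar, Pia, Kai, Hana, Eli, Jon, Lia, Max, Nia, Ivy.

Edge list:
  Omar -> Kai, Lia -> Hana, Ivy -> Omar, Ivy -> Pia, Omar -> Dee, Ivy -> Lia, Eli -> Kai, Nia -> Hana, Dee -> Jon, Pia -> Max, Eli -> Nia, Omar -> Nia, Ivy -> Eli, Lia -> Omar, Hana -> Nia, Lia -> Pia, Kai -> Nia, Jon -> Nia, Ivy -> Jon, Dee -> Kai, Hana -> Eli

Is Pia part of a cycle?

No

Pia lies on a cycle iff there is a path from Pia back to itself.
Exploring from Pia, it never reaches itself; equivalently, its strongly connected component is a singleton.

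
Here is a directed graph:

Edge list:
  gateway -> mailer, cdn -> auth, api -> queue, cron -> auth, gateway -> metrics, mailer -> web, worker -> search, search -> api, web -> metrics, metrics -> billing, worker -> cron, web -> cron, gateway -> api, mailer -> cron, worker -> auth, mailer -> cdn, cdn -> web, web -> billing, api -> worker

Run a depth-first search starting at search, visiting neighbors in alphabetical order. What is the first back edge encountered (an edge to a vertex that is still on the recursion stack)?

worker->search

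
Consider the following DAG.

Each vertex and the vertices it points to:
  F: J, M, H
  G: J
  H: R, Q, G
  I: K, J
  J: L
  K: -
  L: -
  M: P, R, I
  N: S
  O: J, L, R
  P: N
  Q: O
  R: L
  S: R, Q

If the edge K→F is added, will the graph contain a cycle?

Yes

Adding K→F creates a cycle iff F can already reach K.
Path from F: F → M → I → K.
So F → … → K → F is a cycle.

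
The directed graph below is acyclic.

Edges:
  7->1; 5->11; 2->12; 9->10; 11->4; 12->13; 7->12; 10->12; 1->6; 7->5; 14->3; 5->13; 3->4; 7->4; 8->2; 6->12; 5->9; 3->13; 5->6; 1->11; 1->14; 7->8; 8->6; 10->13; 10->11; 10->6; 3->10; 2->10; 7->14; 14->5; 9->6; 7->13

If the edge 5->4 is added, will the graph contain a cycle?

No

Adding 5→4 creates a cycle iff 4 can already reach 5.
Explore from 4: no path reaches 5. The graph stays acyclic.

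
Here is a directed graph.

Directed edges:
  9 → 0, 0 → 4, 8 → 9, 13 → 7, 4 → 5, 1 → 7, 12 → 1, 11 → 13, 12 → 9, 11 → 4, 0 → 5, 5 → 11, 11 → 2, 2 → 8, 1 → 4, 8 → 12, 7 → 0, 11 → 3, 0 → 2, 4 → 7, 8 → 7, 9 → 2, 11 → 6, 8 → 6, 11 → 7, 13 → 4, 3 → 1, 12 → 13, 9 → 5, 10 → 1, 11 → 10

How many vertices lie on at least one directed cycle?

13

A vertex is on a directed cycle iff it belongs to a strongly connected component of size ≥ 2 (or has a self-loop).
The vertices on cycles are {0, 1, 2, 3, 4, 5, 7, 8, 9, 10, 11, 12, 13} — 13 in total.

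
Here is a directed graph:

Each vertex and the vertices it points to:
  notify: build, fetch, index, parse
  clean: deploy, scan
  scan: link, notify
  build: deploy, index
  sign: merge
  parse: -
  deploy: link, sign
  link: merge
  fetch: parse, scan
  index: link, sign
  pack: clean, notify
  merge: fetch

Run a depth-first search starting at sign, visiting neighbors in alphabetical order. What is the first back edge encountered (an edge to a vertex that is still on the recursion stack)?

link->merge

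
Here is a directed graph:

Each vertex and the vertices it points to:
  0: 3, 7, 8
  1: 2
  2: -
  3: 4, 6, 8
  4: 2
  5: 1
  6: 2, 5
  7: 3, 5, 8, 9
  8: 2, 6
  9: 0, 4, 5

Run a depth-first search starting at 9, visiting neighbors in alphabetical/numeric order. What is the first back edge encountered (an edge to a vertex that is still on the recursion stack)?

7→9

DFS from 9 (visiting neighbors in alphabetical/numeric order); mark gray on enter, black on exit:
9 gray
  0 gray
    3 gray
      4 gray
        2 gray
        2 black
      4 black
      6 gray
        6→2: 2 black — skip
        5 gray
          1 gray
            1→2: 2 black — skip
          1 black
        5 black
      6 black
      8 gray
        8→2: 2 black — skip
        8→6: 6 black — skip
      8 black
    3 black
    7 gray
      7→3: 3 black — skip
      7→5: 5 black — skip
      7→8: 8 black — skip
      7→9: 9 is gray → back edge
First back edge: 7 → 9.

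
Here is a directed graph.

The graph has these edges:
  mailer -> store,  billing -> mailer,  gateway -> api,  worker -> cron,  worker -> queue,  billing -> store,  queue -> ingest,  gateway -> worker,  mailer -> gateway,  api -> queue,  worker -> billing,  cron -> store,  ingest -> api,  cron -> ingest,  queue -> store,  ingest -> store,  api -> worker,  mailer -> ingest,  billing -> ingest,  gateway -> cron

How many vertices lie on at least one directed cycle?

A vertex is on a directed cycle iff it belongs to a strongly connected component of size ≥ 2 (or has a self-loop).
The vertices on cycles are {api, cron, queue, ingest, mailer, worker, billing, gateway} — 8 in total.

8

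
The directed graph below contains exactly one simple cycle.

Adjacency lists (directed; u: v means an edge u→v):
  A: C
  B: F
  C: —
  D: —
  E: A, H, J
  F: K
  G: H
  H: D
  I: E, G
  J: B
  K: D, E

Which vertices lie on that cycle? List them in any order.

DFS with gray/black marking from E:
E gray
  A gray
    C gray
    C black
  A black
  H gray
    D gray
    D black
  H black
  J gray
    B gray
      F gray
        K gray
          K→D: D black — skip
          K→E: E is gray → back edge
Back edge closes the cycle E → J → B → F → K → E; its vertices are {B, E, F, J, K}.

B, E, F, J, K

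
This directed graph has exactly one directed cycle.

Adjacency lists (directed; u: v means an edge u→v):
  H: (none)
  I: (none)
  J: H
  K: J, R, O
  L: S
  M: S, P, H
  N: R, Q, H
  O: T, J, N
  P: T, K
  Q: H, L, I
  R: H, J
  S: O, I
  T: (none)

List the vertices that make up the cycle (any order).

DFS with gray/black marking from S:
S gray
  O gray
    T gray
    T black
    J gray
      H gray
      H black
    J black
    N gray
      R gray
        R→H: H black — skip
        R→J: J black — skip
      R black
      Q gray
        Q→H: H black — skip
        L gray
          L→S: S is gray → back edge
Back edge closes the cycle S → O → N → Q → L → S; its vertices are {L, N, O, Q, S}.

L, N, O, Q, S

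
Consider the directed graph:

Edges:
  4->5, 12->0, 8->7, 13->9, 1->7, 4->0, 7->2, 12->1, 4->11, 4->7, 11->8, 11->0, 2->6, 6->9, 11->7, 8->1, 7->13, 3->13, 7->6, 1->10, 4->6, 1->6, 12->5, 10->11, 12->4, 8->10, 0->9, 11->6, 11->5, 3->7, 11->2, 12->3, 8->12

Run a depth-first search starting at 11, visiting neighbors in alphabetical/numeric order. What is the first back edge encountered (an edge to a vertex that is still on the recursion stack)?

10->11

DFS from 11 (visiting neighbors in alphabetical/numeric order); mark gray on enter, black on exit:
11 gray
  0 gray
    9 gray
    9 black
  0 black
  2 gray
    6 gray
      6→9: 9 black — skip
    6 black
  2 black
  5 gray
  5 black
  11→6: 6 black — skip
  7 gray
    7→2: 2 black — skip
    7→6: 6 black — skip
    13 gray
      13→9: 9 black — skip
    13 black
  7 black
  8 gray
    1 gray
      1→6: 6 black — skip
      1→7: 7 black — skip
      10 gray
        10→11: 11 is gray → back edge
First back edge: 10 → 11.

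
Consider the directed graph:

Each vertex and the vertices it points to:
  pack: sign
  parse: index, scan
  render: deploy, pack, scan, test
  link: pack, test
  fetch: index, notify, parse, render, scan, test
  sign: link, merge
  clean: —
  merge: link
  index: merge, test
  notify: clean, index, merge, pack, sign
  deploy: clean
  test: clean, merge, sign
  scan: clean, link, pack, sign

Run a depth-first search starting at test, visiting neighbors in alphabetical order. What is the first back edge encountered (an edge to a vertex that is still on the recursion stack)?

sign→link

DFS from test (visiting neighbors in alphabetical order); mark gray on enter, black on exit:
test gray
  clean gray
  clean black
  merge gray
    link gray
      pack gray
        sign gray
          sign→link: link is gray → back edge
First back edge: sign → link.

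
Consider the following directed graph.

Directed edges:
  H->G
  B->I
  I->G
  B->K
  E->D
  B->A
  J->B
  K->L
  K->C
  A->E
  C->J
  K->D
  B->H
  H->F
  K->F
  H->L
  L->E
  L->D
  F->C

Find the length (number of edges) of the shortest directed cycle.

4

For each vertex v, BFS finds the shortest path from v back to v.
The shortest such closed walk is B → K → C → J → B, length 4.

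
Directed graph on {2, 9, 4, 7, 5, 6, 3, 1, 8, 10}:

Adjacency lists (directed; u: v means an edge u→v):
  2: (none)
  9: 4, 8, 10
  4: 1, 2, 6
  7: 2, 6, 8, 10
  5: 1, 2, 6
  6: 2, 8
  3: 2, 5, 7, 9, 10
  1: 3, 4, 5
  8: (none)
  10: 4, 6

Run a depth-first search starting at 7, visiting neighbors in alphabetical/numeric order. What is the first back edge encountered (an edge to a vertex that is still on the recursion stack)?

DFS from 7 (visiting neighbors in alphabetical/numeric order); mark gray on enter, black on exit:
7 gray
  2 gray
  2 black
  6 gray
    6→2: 2 black — skip
    8 gray
    8 black
  6 black
  7→8: 8 black — skip
  10 gray
    4 gray
      1 gray
        3 gray
          3→2: 2 black — skip
          5 gray
            5→1: 1 is gray → back edge
First back edge: 5 → 1.

5->1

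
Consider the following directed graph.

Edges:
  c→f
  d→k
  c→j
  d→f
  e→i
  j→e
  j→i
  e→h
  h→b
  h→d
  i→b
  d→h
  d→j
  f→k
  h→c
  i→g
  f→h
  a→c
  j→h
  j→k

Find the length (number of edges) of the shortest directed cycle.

For each vertex v, BFS finds the shortest path from v back to v.
The shortest such closed walk is h → d → h, length 2.

2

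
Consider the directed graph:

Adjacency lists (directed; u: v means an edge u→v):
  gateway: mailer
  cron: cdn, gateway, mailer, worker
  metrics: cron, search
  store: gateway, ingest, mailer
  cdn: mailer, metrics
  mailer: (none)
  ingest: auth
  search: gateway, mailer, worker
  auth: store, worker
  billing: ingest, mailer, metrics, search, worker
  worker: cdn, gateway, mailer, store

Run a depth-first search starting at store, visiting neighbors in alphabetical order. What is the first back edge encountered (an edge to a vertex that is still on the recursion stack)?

DFS from store (visiting neighbors in alphabetical order); mark gray on enter, black on exit:
store gray
  gateway gray
    mailer gray
    mailer black
  gateway black
  ingest gray
    auth gray
      auth→store: store is gray → back edge
First back edge: auth → store.

auth->store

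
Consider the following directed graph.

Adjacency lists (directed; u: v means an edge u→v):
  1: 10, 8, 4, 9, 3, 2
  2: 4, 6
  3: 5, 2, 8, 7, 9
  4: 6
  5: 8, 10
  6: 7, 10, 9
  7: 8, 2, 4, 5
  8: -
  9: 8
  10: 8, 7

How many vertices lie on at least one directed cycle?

6

A vertex is on a directed cycle iff it belongs to a strongly connected component of size ≥ 2 (or has a self-loop).
The vertices on cycles are {2, 4, 5, 6, 7, 10} — 6 in total.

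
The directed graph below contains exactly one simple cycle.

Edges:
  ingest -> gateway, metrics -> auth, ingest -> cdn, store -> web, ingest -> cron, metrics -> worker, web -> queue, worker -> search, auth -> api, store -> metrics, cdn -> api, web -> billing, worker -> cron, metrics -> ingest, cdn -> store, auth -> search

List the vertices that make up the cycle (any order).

cdn, store, ingest, metrics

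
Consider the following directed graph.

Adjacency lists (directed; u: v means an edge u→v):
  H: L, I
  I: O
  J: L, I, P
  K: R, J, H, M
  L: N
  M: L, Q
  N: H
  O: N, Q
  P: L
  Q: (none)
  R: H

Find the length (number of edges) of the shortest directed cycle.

3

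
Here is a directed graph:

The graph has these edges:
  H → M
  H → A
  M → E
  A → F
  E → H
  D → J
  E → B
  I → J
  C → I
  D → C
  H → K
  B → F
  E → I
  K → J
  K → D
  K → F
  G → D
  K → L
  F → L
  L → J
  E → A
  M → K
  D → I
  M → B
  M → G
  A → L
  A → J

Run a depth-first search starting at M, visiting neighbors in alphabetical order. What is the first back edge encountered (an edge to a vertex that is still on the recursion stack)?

H->M

DFS from M (visiting neighbors in alphabetical order); mark gray on enter, black on exit:
M gray
  B gray
    F gray
      L gray
        J gray
        J black
      L black
    F black
  B black
  E gray
    A gray
      A→F: F black — skip
      A→J: J black — skip
      A→L: L black — skip
    A black
    E→B: B black — skip
    H gray
      H→A: A black — skip
      K gray
        D gray
          C gray
            I gray
              I→J: J black — skip
            I black
          C black
          D→I: I black — skip
          D→J: J black — skip
        D black
        K→F: F black — skip
        K→J: J black — skip
        K→L: L black — skip
      K black
      H→M: M is gray → back edge
First back edge: H → M.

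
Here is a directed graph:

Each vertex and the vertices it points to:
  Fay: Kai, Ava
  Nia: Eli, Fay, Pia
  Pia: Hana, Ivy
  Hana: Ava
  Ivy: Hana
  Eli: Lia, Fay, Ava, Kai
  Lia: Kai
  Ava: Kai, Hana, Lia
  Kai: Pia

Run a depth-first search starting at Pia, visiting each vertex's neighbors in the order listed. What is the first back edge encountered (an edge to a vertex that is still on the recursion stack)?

DFS from Pia (visiting each vertex's neighbors in the order listed); mark gray on enter, black on exit:
Pia gray
  Hana gray
    Ava gray
      Kai gray
        Kai→Pia: Pia is gray → back edge
First back edge: Kai → Pia.

Kai->Pia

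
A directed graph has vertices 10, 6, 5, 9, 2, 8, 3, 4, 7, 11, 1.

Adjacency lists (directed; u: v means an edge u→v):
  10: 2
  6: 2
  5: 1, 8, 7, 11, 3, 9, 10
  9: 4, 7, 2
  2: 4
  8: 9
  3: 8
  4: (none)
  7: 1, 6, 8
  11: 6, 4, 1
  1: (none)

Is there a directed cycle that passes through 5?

No

5 lies on a cycle iff there is a path from 5 back to itself.
Exploring from 5, it never reaches itself; equivalently, its strongly connected component is a singleton.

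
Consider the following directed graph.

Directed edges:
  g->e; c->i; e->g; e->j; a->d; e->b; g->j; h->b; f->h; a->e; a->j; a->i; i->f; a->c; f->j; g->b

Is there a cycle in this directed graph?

DFS with white/gray/black marking, starting from i:
i gray
  f gray
    j gray
    j black
    h gray
      b gray
      b black
    h black
  f black
i black
a gray
  d gray
  d black
  a→j: j black — skip
  e gray
    g gray
      g→b: b black — skip
      g→e: e is gray → back edge
Back edge found, so a cycle exists: e → g → e.

Yes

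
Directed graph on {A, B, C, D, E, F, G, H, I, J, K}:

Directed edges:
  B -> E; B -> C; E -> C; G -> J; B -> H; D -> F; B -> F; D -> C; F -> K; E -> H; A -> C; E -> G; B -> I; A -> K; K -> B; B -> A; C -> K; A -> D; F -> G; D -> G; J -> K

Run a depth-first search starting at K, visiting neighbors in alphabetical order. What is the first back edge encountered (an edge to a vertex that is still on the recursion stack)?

C→K

DFS from K (visiting neighbors in alphabetical order); mark gray on enter, black on exit:
K gray
  B gray
    A gray
      C gray
        C→K: K is gray → back edge
First back edge: C → K.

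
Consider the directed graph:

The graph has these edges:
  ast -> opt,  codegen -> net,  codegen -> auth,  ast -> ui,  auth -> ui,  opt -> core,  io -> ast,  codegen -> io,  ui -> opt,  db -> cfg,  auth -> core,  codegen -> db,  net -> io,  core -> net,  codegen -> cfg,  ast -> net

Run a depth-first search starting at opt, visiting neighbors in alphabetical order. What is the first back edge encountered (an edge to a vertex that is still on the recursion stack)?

DFS from opt (visiting neighbors in alphabetical order); mark gray on enter, black on exit:
opt gray
  core gray
    net gray
      io gray
        ast gray
          ast→net: net is gray → back edge
First back edge: ast → net.

ast→net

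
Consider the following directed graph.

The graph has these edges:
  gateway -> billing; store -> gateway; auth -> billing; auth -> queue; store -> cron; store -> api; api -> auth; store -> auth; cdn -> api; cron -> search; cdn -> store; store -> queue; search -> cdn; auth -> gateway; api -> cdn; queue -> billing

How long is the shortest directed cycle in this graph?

For each vertex v, BFS finds the shortest path from v back to v.
The shortest such closed walk is cdn → api → cdn, length 2.

2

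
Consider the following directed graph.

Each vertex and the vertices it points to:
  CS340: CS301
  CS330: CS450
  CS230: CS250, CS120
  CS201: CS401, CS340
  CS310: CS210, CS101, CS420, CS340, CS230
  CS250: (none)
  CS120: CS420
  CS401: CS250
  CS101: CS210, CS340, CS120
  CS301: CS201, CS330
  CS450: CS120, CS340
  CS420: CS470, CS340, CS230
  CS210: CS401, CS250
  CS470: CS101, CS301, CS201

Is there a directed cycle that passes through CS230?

CS230 is on a cycle iff CS230 can reach itself via ≥1 edge.
CS230 → CS120 → CS420 → CS230 — yes.

Yes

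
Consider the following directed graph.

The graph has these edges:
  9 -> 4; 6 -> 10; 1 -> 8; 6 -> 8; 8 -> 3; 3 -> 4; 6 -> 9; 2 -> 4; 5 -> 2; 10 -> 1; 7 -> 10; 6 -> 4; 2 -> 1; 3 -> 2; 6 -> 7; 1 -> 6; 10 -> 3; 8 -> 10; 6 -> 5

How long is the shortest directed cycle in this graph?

For each vertex v, BFS finds the shortest path from v back to v.
The shortest such closed walk is 10 → 1 → 6 → 10, length 3.

3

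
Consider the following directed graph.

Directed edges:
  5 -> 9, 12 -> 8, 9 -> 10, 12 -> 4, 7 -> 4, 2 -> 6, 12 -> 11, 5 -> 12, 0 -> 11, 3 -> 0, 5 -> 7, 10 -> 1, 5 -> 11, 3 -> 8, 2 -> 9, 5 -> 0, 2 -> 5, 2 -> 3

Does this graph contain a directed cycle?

DFS with white/gray/black marking, starting from 6:
6 gray
6 black
0 gray
  11 gray
  11 black
0 black
1 gray
1 black
2 gray
  2→6: 6 black — skip
  9 gray
    10 gray
      10→1: 1 black — skip
    10 black
  9 black
  3 gray
    3→0: 0 black — skip
    8 gray
    8 black
  3 black
  5 gray
    12 gray
      4 gray
      4 black
      12→8: 8 black — skip
      12→11: 11 black — skip
    12 black
    5→9: 9 black — skip
    5→0: 0 black — skip
    5→11: 11 black — skip
    7 gray
      7→4: 4 black — skip
    7 black
  5 black
2 black
Every edge goes to a white or black vertex — no back edge, so the graph is acyclic.

No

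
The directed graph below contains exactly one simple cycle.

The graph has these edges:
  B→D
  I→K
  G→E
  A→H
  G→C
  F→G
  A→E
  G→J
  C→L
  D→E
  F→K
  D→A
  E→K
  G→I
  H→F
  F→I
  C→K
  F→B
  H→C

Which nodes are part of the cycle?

A, B, D, F, H

DFS with gray/black marking from F:
F gray
  I gray
    K gray
    K black
  I black
  G gray
    C gray
      L gray
      L black
      C→K: K black — skip
    C black
    J gray
    J black
    G→I: I black — skip
    E gray
      E→K: K black — skip
    E black
  G black
  B gray
    D gray
      A gray
        H gray
          H→F: F is gray → back edge
Back edge closes the cycle F → B → D → A → H → F; its vertices are {A, B, D, F, H}.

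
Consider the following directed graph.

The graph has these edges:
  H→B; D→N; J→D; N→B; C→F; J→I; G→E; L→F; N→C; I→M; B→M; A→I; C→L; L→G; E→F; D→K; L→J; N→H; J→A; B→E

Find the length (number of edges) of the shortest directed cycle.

5

For each vertex v, BFS finds the shortest path from v back to v.
The shortest such closed walk is L → J → D → N → C → L, length 5.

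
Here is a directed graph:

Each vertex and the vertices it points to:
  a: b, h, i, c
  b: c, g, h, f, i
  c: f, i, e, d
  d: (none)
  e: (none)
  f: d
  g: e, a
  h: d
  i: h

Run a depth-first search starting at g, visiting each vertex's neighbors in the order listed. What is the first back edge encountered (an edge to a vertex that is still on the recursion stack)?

DFS from g (visiting each vertex's neighbors in the order listed); mark gray on enter, black on exit:
g gray
  e gray
  e black
  a gray
    b gray
      c gray
        f gray
          d gray
          d black
        f black
        i gray
          h gray
            h→d: d black — skip
          h black
        i black
        c→e: e black — skip
        c→d: d black — skip
      c black
      b→g: g is gray → back edge
First back edge: b → g.

b->g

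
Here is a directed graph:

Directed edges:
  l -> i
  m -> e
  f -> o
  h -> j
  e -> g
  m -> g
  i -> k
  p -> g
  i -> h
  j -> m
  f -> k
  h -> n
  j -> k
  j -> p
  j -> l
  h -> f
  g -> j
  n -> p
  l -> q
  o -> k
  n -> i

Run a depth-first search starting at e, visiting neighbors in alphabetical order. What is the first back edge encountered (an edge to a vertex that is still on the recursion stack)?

h→j

DFS from e (visiting neighbors in alphabetical order); mark gray on enter, black on exit:
e gray
  g gray
    j gray
      k gray
      k black
      l gray
        i gray
          h gray
            f gray
              f→k: k black — skip
              o gray
                o→k: k black — skip
              o black
            f black
            h→j: j is gray → back edge
First back edge: h → j.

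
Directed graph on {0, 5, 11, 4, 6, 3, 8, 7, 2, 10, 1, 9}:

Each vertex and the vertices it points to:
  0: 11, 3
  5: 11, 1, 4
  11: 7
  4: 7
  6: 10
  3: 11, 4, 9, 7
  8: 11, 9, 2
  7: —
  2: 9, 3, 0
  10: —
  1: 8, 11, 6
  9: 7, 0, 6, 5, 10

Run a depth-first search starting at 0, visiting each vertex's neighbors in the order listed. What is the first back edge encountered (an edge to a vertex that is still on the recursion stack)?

DFS from 0 (visiting each vertex's neighbors in the order listed); mark gray on enter, black on exit:
0 gray
  11 gray
    7 gray
    7 black
  11 black
  3 gray
    3→11: 11 black — skip
    4 gray
      4→7: 7 black — skip
    4 black
    9 gray
      9→7: 7 black — skip
      9→0: 0 is gray → back edge
First back edge: 9 → 0.

9->0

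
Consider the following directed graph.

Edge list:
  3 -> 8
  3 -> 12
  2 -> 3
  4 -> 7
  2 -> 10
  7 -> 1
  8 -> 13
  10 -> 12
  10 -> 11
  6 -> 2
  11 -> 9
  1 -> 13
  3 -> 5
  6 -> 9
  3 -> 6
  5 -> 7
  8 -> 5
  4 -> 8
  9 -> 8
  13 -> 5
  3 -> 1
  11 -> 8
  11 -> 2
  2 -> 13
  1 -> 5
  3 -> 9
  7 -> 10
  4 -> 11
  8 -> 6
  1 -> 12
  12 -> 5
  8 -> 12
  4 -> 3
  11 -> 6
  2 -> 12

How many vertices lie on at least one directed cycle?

12

A vertex is on a directed cycle iff it belongs to a strongly connected component of size ≥ 2 (or has a self-loop).
The vertices on cycles are {1, 2, 3, 5, 6, 7, 8, 9, 10, 11, 12, 13} — 12 in total.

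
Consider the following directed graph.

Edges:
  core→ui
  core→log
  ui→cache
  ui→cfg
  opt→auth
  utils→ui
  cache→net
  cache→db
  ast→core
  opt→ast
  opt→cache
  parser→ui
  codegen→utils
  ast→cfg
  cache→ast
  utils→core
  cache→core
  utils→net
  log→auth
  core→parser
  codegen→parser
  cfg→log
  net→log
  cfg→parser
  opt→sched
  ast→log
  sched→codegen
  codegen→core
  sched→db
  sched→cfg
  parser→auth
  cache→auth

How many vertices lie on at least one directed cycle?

A vertex is on a directed cycle iff it belongs to a strongly connected component of size ≥ 2 (or has a self-loop).
The vertices on cycles are {ui, ast, cfg, core, cache, parser} — 6 in total.

6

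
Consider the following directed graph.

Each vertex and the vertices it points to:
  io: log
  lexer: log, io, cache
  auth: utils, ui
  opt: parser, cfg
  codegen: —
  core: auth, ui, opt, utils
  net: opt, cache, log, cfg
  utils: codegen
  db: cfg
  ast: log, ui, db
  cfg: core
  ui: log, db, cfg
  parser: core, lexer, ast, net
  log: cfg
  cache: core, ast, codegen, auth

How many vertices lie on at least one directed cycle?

13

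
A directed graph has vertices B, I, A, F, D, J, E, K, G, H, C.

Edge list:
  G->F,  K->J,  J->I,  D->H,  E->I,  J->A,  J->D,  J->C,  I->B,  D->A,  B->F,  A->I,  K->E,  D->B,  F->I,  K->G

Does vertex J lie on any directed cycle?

No

J lies on a cycle iff there is a path from J back to itself.
Exploring from J, it never reaches itself; equivalently, its strongly connected component is a singleton.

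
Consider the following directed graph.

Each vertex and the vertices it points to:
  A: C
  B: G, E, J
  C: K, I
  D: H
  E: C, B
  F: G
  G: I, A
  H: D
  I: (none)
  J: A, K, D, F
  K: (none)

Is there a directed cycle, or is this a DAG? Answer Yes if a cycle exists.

DFS with white/gray/black marking, starting from H:
H gray
  D gray
    D→H: H is gray → back edge
Back edge found, so a cycle exists: H → D → H.

Yes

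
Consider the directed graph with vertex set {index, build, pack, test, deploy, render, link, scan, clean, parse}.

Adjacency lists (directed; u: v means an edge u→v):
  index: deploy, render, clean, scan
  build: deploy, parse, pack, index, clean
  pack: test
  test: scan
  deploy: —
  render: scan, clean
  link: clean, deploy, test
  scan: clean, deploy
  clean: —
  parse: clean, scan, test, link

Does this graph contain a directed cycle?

DFS with white/gray/black marking, starting from parse:
parse gray
  clean gray
  clean black
  scan gray
    scan→clean: clean black — skip
    deploy gray
    deploy black
  scan black
  test gray
    test→scan: scan black — skip
  test black
  link gray
    link→clean: clean black — skip
    link→deploy: deploy black — skip
    link→test: test black — skip
  link black
parse black
index gray
  index→deploy: deploy black — skip
  render gray
    render→scan: scan black — skip
    render→clean: clean black — skip
  render black
  index→clean: clean black — skip
  index→scan: scan black — skip
index black
build gray
  build→deploy: deploy black — skip
  build→parse: parse black — skip
  pack gray
    pack→test: test black — skip
  pack black
  build→index: index black — skip
  build→clean: clean black — skip
build black
Every edge goes to a white or black vertex — no back edge, so the graph is acyclic.

No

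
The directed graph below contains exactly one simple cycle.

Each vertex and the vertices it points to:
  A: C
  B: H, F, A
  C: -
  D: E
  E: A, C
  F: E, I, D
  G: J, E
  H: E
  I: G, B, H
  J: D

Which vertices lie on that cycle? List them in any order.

B, F, I

DFS with gray/black marking from F:
F gray
  E gray
    A gray
      C gray
      C black
    A black
    E→C: C black — skip
  E black
  I gray
    G gray
      J gray
        D gray
          D→E: E black — skip
        D black
      J black
      G→E: E black — skip
    G black
    B gray
      H gray
        H→E: E black — skip
      H black
      B→F: F is gray → back edge
Back edge closes the cycle F → I → B → F; its vertices are {B, F, I}.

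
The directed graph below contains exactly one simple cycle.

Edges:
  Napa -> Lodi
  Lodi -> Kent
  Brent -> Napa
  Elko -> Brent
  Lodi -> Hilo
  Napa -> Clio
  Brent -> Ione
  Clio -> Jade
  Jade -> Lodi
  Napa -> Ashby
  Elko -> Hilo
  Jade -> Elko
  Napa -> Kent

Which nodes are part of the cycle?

Clio, Elko, Jade, Napa, Brent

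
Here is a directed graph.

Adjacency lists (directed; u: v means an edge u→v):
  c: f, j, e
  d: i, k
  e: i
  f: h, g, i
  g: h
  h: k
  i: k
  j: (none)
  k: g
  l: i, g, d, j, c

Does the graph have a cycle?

DFS with white/gray/black marking, starting from j:
j gray
j black
c gray
  f gray
    h gray
      k gray
        g gray
          g→h: h is gray → back edge
Back edge found, so a cycle exists: h → k → g → h.

Yes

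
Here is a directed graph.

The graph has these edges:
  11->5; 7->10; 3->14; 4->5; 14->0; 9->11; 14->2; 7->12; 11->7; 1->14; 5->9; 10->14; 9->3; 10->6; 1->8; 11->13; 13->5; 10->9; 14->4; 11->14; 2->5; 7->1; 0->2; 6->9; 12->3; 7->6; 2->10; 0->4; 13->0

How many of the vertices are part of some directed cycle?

A vertex is on a directed cycle iff it belongs to a strongly connected component of size ≥ 2 (or has a self-loop).
The vertices on cycles are {0, 1, 2, 3, 4, 5, 6, 7, 9, 10, 11, 12, 13, 14} — 14 in total.

14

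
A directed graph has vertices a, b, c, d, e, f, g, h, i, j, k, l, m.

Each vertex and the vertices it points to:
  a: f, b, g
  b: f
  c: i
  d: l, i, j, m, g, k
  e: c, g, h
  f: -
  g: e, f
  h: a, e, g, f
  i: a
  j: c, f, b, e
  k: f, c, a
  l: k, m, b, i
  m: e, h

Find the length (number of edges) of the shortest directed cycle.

For each vertex v, BFS finds the shortest path from v back to v.
The shortest such closed walk is h → e → h, length 2.

2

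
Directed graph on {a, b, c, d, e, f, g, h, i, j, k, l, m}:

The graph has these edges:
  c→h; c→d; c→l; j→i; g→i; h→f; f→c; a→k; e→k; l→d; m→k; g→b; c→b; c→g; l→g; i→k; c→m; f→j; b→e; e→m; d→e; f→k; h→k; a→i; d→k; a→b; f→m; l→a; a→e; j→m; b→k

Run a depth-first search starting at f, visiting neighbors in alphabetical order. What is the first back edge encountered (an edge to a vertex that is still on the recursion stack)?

DFS from f (visiting neighbors in alphabetical order); mark gray on enter, black on exit:
f gray
  c gray
    b gray
      e gray
        k gray
        k black
        m gray
          m→k: k black — skip
        m black
      e black
      b→k: k black — skip
    b black
    d gray
      d→e: e black — skip
      d→k: k black — skip
    d black
    g gray
      g→b: b black — skip
      i gray
        i→k: k black — skip
      i black
    g black
    h gray
      h→f: f is gray → back edge
First back edge: h → f.

h->f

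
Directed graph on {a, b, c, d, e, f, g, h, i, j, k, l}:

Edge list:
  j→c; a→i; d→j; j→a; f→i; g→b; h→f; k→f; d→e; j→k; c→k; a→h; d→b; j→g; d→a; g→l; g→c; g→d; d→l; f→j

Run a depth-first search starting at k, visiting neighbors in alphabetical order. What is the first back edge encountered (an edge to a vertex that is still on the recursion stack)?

h->f

DFS from k (visiting neighbors in alphabetical order); mark gray on enter, black on exit:
k gray
  f gray
    i gray
    i black
    j gray
      a gray
        h gray
          h→f: f is gray → back edge
First back edge: h → f.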